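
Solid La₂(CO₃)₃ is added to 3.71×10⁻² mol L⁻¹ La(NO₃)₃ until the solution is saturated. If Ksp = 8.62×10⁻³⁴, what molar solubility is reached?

2.85×10⁻¹¹ M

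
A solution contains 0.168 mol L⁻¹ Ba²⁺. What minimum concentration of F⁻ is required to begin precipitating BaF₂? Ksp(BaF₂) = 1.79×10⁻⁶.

3.26×10⁻³ M

Precipitation begins when Q = Ksp.
BaF₂(s) ⇌ Ba²⁺(aq) + 2 F⁻(aq)
Ksp = [Ba²⁺][F⁻]^2 = [F⁻]^2(0.168)
[F⁻]^2 = 1.79×10⁻⁶ / (0.168) = 1.07×10⁻⁵
[F⁻] = 3.26×10⁻³ mol L⁻¹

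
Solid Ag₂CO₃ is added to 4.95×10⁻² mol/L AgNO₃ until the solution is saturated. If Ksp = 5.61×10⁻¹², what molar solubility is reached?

Ag₂CO₃(s) ⇌ 2 Ag⁺(aq) + CO₃²⁻(aq)
Let s be the solubility of Ag₂CO₃ here. The common ion gives [Ag⁺] ≈ 4.95×10⁻² mol/L, and [CO₃²⁻] = s.
Ksp = [Ag⁺]^2[CO₃²⁻] = (4.95×10⁻²)^2s
s = 5.61×10⁻¹² / (4.95×10⁻²)^2 = 2.29×10⁻⁹
s = 2.29×10⁻⁹ mol/L

2.29×10⁻⁹ M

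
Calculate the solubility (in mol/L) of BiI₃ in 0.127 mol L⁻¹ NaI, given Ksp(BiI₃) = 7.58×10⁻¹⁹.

3.70×10⁻¹⁶ M

BiI₃(s) ⇌ Bi³⁺(aq) + 3 I⁻(aq)
Let s be the solubility of BiI₃ here. The common ion gives [I⁻] ≈ 0.127 mol L⁻¹, and [Bi³⁺] = s.
Ksp = [Bi³⁺][I⁻]^3 = s(0.127)^3
s = 7.58×10⁻¹⁹ / (0.127)^3 = 3.70×10⁻¹⁶
s = 3.70×10⁻¹⁶ mol L⁻¹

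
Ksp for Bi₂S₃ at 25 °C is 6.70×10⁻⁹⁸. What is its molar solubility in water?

Bi₂S₃(s) ⇌ 2 Bi³⁺(aq) + 3 S²⁻(aq)
For each mole of Bi₂S₃ that dissolves per liter, [Bi³⁺] = 2s and [S²⁻] = 3s; let s denote this solubility.
Ksp = [Bi³⁺]^2[S²⁻]^3 = (2s)^2 · (3s)^3 = 108s^5
108s^5 = 6.70×10⁻⁹⁸  ⇒  s^5 = 6.20×10⁻¹⁰⁰
s = 1.44×10⁻²⁰ mol/L

1.44×10⁻²⁰ M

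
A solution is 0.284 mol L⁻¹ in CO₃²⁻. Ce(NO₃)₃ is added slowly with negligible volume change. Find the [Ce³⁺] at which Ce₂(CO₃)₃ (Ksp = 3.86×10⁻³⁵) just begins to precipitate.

4.11×10⁻¹⁷ M

A salt starts to precipitate once the ion product Q reaches its Ksp.
Ce₂(CO₃)₃(s) ⇌ 2 Ce³⁺(aq) + 3 CO₃²⁻(aq)
Ksp = [Ce³⁺]^2[CO₃²⁻]^3 = [Ce³⁺]^2(0.284)^3
[Ce³⁺]^2 = 3.86×10⁻³⁵ / (0.284)^3 = 1.69×10⁻³³
[Ce³⁺] = 4.11×10⁻¹⁷ mol L⁻¹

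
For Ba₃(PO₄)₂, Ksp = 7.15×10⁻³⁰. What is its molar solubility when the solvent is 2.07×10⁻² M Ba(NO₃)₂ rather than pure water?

4.49×10⁻¹³ M

Ba₃(PO₄)₂(s) ⇌ 3 Ba²⁺(aq) + 2 PO₄³⁻(aq)
Let s be the solubility of Ba₃(PO₄)₂ here. The common ion gives [Ba²⁺] ≈ 2.07×10⁻² M, and [PO₄³⁻] = 2s.
Ksp = [Ba²⁺]^3[PO₄³⁻]^2 = (2.07×10⁻²)^3(2s)^2
(2s)^2 = 7.15×10⁻³⁰ / (2.07×10⁻²)^3 = 8.06×10⁻²⁵
s = 4.49×10⁻¹³ M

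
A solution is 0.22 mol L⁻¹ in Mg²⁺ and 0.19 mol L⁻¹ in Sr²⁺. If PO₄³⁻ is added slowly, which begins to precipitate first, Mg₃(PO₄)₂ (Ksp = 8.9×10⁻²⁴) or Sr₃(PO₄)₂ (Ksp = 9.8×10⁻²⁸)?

The threshold for precipitation is Q = Ksp.
For Mg₃(PO₄)₂: [PO₄³⁻] = (Ksp/[Mg²⁺]^3)^(1/2) = 2.9×10⁻¹¹ mol L⁻¹
For Sr₃(PO₄)₂: [PO₄³⁻] = (Ksp/[Sr²⁺]^3)^(1/2) = 3.8×10⁻¹³ mol L⁻¹
The smaller threshold [PO₄³⁻] is reached first, so Sr₃(PO₄)₂ precipitates first.

Sr₃(PO₄)₂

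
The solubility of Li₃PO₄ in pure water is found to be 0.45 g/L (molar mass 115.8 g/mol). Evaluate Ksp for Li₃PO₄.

Ksp = 6.2×10⁻⁹

Molar solubility s = (0.45 g/L) / (115.8 g/mol) = 3.886×10⁻³ mol/L
Li₃PO₄(s) ⇌ 3 Li⁺(aq) + PO₄³⁻(aq)
If s mol/L of Li₃PO₄ dissolves, [Li⁺] = 3s and [PO₄³⁻] = s.
Ksp = [Li⁺]^3[PO₄³⁻] = (3s)^3 · s = 27s^4
Ksp = 27 × (3.886×10⁻³)^4 = 6.2×10⁻⁹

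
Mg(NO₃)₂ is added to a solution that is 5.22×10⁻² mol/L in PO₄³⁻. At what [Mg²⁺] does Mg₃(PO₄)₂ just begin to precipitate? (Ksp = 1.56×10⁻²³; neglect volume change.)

1.79×10⁻⁷ M

The threshold for precipitation is Q = Ksp.
Mg₃(PO₄)₂(s) ⇌ 3 Mg²⁺(aq) + 2 PO₄³⁻(aq)
Ksp = [Mg²⁺]^3[PO₄³⁻]^2 = [Mg²⁺]^3(5.22×10⁻²)^2
[Mg²⁺]^3 = 1.56×10⁻²³ / (5.22×10⁻²)^2 = 5.73×10⁻²¹
[Mg²⁺] = 1.79×10⁻⁷ mol/L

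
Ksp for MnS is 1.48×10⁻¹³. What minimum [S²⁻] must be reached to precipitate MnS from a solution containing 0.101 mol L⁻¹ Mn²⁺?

1.47×10⁻¹² M

The threshold for precipitation is Q = Ksp.
MnS(s) ⇌ Mn²⁺(aq) + S²⁻(aq)
Ksp = [Mn²⁺][S²⁻] = [S²⁻](0.101)
[S²⁻] = 1.48×10⁻¹³ / (0.101) = 1.47×10⁻¹²
[S²⁻] = 1.47×10⁻¹² mol L⁻¹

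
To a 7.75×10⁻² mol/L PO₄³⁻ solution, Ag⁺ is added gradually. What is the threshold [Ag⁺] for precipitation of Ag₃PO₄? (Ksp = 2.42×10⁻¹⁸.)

A salt starts to precipitate once the ion product Q reaches its Ksp.
Ag₃PO₄(s) ⇌ 3 Ag⁺(aq) + PO₄³⁻(aq)
Ksp = [Ag⁺]^3[PO₄³⁻] = [Ag⁺]^3(7.75×10⁻²)
[Ag⁺]^3 = 2.42×10⁻¹⁸ / (7.75×10⁻²) = 3.12×10⁻¹⁷
[Ag⁺] = 3.15×10⁻⁶ mol/L

3.15×10⁻⁶ M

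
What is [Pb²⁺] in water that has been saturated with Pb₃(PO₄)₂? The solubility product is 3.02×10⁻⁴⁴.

2.33×10⁻⁹ M

Pb₃(PO₄)₂(s) ⇌ 3 Pb²⁺(aq) + 2 PO₄³⁻(aq)
Let s be the molar solubility. Then [Pb²⁺] = 3s and [PO₄³⁻] = 2s.
Ksp = [Pb²⁺]^3[PO₄³⁻]^2 = (3s)^3 · (2s)^2 = 108s^5 = 3.02×10⁻⁴⁴
s = 7.75×10⁻¹⁰ mol/L
[Pb²⁺] = 3s = 2.33×10⁻⁹ mol/L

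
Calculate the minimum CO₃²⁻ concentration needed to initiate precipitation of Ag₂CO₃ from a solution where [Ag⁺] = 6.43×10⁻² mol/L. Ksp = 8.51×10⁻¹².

2.06×10⁻⁹ M

Precipitation begins when Q = Ksp.
Ag₂CO₃(s) ⇌ 2 Ag⁺(aq) + CO₃²⁻(aq)
Ksp = [Ag⁺]^2[CO₃²⁻] = [CO₃²⁻](6.43×10⁻²)^2
[CO₃²⁻] = 8.51×10⁻¹² / (6.43×10⁻²)^2 = 2.06×10⁻⁹
[CO₃²⁻] = 2.06×10⁻⁹ mol/L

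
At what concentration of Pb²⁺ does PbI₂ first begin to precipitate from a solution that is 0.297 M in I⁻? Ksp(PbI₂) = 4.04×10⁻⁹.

4.58×10⁻⁸ M

The threshold for precipitation is Q = Ksp.
PbI₂(s) ⇌ Pb²⁺(aq) + 2 I⁻(aq)
Ksp = [Pb²⁺][I⁻]^2 = [Pb²⁺](0.297)^2
[Pb²⁺] = 4.04×10⁻⁹ / (0.297)^2 = 4.58×10⁻⁸
[Pb²⁺] = 4.58×10⁻⁸ M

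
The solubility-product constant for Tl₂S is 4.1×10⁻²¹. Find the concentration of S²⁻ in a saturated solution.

Tl₂S(s) ⇌ 2 Tl⁺(aq) + S²⁻(aq)
For each mole of Tl₂S that dissolves per liter, [Tl⁺] = 2s and [S²⁻] = s; let s denote this solubility.
Ksp = [Tl⁺]^2[S²⁻] = (2s)^2 · s = 4s^3 = 4.1×10⁻²¹
s = 1.0×10⁻⁷ M
[S²⁻] = s = 1.0×10⁻⁷ M

1.0×10⁻⁷ M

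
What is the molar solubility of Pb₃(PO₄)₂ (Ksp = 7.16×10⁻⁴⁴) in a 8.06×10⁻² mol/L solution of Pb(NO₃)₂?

Pb₃(PO₄)₂(s) ⇌ 3 Pb²⁺(aq) + 2 PO₄³⁻(aq)
Pb²⁺ is already present at 8.06×10⁻² mol/L. If s mol/L of Pb₃(PO₄)₂ dissolves, [PO₄³⁻] = 2s while [Pb²⁺] ≈ 8.06×10⁻² mol/L.
Ksp = [Pb²⁺]^3[PO₄³⁻]^2 = (8.06×10⁻²)^3(2s)^2
(2s)^2 = 7.16×10⁻⁴⁴ / (8.06×10⁻²)^3 = 1.37×10⁻⁴⁰
s = 5.85×10⁻²¹ mol/L

5.85×10⁻²¹ M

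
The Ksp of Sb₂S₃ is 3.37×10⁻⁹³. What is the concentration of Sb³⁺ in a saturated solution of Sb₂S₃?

2.51×10⁻¹⁹ M

Sb₂S₃(s) ⇌ 2 Sb³⁺(aq) + 3 S²⁻(aq)
Let s be the molar solubility. Then [Sb³⁺] = 2s and [S²⁻] = 3s.
Ksp = [Sb³⁺]^2[S²⁻]^3 = (2s)^2 · (3s)^3 = 108s^5 = 3.37×10⁻⁹³
s = 1.26×10⁻¹⁹ mol/L
[Sb³⁺] = 2s = 2.51×10⁻¹⁹ mol/L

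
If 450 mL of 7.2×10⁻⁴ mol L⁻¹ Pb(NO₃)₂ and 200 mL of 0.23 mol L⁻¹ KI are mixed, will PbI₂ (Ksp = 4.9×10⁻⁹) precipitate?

Yes

The combined volume is 650 mL.
[Pb²⁺] = (7.2×10⁻⁴)(450)/650 = 5.0×10⁻⁴ mol L⁻¹
[I⁻] = (0.23)(200)/650 = 7.1×10⁻² mol L⁻¹
Q = [Pb²⁺][I⁻]^2 = 2.5×10⁻⁶
Because Q > Ksp (2.5×10⁻⁶ vs 4.9×10⁻⁹), a precipitate of PbI₂ forms.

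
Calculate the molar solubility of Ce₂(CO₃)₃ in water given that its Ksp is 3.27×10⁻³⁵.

4.97×10⁻⁸ M

Ce₂(CO₃)₃(s) ⇌ 2 Ce³⁺(aq) + 3 CO₃²⁻(aq)
If s mol/L of Ce₂(CO₃)₃ dissolves, [Ce³⁺] = 2s and [CO₃²⁻] = 3s.
Ksp = [Ce³⁺]^2[CO₃²⁻]^3 = (2s)^2 · (3s)^3 = 108s^5
108s^5 = 3.27×10⁻³⁵  ⇒  s^5 = 3.03×10⁻³⁷
s = (3.03×10⁻³⁷)^(1/5) = 4.97×10⁻⁸ M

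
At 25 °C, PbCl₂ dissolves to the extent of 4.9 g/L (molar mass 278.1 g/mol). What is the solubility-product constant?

Ksp = 2.2×10⁻⁵

s = (4.9 g L⁻¹)/(278.1 g mol⁻¹) = 1.762×10⁻² M
PbCl₂(s) ⇌ Pb²⁺(aq) + 2 Cl⁻(aq)
With molar solubility s: [Pb²⁺] = s, [Cl⁻] = 2s.
Ksp = [Pb²⁺][Cl⁻]^2 = s · (2s)^2 = 4s^3
Ksp = 4 × (1.762×10⁻²)^3 = 2.2×10⁻⁵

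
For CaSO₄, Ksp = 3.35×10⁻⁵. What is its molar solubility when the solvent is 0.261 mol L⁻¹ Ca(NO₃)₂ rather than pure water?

CaSO₄(s) ⇌ Ca²⁺(aq) + SO₄²⁻(aq)
The solution already contains Ca²⁺ at 0.261 mol L⁻¹. Let s be the molar solubility of CaSO₄.
[Ca²⁺] ≈ 0.261 mol L⁻¹ (common ion dominates); [SO₄²⁻] = s.
Ksp = [Ca²⁺][SO₄²⁻] = (0.261)s
s = 3.35×10⁻⁵ / (0.261) = 1.28×10⁻⁴
s = 1.28×10⁻⁴ mol L⁻¹

1.28×10⁻⁴ M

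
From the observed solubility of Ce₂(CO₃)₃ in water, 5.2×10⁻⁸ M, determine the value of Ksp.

Ce₂(CO₃)₃(s) ⇌ 2 Ce³⁺(aq) + 3 CO₃²⁻(aq)
Call the molar solubility s, so that [Ce³⁺] = 2s and [CO₃²⁻] = 3s.
Ksp = [Ce³⁺]^2[CO₃²⁻]^3 = (2s)^2 · (3s)^3 = 108s^5
Ksp = 108 × (5.2×10⁻⁸)^5 = 4.1×10⁻³⁵

Ksp = 4.1×10⁻³⁵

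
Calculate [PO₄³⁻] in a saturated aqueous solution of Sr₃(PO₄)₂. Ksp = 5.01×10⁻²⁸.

2.72×10⁻⁶ M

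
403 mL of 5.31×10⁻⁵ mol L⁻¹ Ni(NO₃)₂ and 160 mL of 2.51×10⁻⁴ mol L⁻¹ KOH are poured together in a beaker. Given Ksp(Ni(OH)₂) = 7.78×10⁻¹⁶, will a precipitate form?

Yes

The combined volume is 563 mL.
[Ni²⁺] = (5.31×10⁻⁵)(403)/563 = 3.80×10⁻⁵ mol L⁻¹
[OH⁻] = (2.51×10⁻⁴)(160)/563 = 7.13×10⁻⁵ mol L⁻¹
Q = [Ni²⁺][OH⁻]^2 = 1.93×10⁻¹³
Because Q > Ksp (1.93×10⁻¹³ vs 7.78×10⁻¹⁶), a precipitate of Ni(OH)₂ forms.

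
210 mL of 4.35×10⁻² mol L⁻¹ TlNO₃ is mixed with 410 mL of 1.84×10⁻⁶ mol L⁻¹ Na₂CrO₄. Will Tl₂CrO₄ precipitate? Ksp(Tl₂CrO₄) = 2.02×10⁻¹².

Yes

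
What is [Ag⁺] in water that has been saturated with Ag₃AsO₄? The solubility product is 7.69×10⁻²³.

3.90×10⁻⁶ M

Ag₃AsO₄(s) ⇌ 3 Ag⁺(aq) + AsO₄³⁻(aq)
With molar solubility s: [Ag⁺] = 3s, [AsO₄³⁻] = s.
Ksp = [Ag⁺]^3[AsO₄³⁻] = (3s)^3 · s = 27s^4 = 7.69×10⁻²³
s = 1.30×10⁻⁶ M
[Ag⁺] = 3s = 3.90×10⁻⁶ M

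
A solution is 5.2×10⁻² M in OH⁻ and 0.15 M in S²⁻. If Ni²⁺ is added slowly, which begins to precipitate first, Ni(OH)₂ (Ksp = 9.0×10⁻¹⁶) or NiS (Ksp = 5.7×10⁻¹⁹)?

NiS

Precipitation of each salt begins when its ion product equals Ksp.
For Ni(OH)₂: [Ni²⁺] = (Ksp/[OH⁻]^2) = 3.3×10⁻¹³ M
For NiS: [Ni²⁺] = (Ksp/[S²⁻]) = 3.8×10⁻¹⁸ M
NiS requires the lower [Ni²⁺], so it precipitates first.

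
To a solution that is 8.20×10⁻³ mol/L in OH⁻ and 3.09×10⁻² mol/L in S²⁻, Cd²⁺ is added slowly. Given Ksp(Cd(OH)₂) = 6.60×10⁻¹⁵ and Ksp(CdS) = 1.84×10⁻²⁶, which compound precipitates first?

CdS

Precipitation begins when Q = Ksp.
For Cd(OH)₂: [Cd²⁺] = (Ksp/[OH⁻]^2) = 9.82×10⁻¹¹ mol/L
For CdS: [Cd²⁺] = (Ksp/[S²⁻]) = 5.95×10⁻²⁵ mol/L
CdS requires the lower [Cd²⁺], so it precipitates first.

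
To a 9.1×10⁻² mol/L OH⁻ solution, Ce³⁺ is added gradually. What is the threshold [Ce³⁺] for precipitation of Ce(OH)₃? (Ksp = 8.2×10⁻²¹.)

1.1×10⁻¹⁷ M

Precipitation begins when Q = Ksp.
Ce(OH)₃(s) ⇌ Ce³⁺(aq) + 3 OH⁻(aq)
Ksp = [Ce³⁺][OH⁻]^3 = [Ce³⁺](9.1×10⁻²)^3
[Ce³⁺] = 8.2×10⁻²¹ / (9.1×10⁻²)^3 = 1.1×10⁻¹⁷
[Ce³⁺] = 1.1×10⁻¹⁷ mol/L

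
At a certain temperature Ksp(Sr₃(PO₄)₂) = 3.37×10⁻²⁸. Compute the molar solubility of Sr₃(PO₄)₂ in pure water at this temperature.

1.26×10⁻⁶ M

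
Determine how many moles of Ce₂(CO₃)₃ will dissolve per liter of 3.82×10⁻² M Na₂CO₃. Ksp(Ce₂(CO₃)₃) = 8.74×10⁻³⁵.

Ce₂(CO₃)₃(s) ⇌ 2 Ce³⁺(aq) + 3 CO₃²⁻(aq)
Let s be the solubility of Ce₂(CO₃)₃ here. The common ion gives [CO₃²⁻] ≈ 3.82×10⁻² M, and [Ce³⁺] = 2s.
Ksp = [Ce³⁺]^2[CO₃²⁻]^3 = (2s)^2(3.82×10⁻²)^3
(2s)^2 = 8.74×10⁻³⁵ / (3.82×10⁻²)^3 = 1.57×10⁻³⁰
s = 6.26×10⁻¹⁶ M

6.26×10⁻¹⁶ M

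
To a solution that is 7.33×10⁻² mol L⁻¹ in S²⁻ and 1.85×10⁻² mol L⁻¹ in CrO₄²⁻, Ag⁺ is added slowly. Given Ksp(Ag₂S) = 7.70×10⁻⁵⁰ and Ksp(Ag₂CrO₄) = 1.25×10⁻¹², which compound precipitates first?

Ag₂S

The threshold for precipitation is Q = Ksp.
For Ag₂S: [Ag⁺] = (Ksp/[S²⁻])^(1/2) = 1.02×10⁻²⁴ mol L⁻¹
For Ag₂CrO₄: [Ag⁺] = (Ksp/[CrO₄²⁻])^(1/2) = 8.22×10⁻⁶ mol L⁻¹
The smaller threshold [Ag⁺] is reached first, so Ag₂S precipitates first.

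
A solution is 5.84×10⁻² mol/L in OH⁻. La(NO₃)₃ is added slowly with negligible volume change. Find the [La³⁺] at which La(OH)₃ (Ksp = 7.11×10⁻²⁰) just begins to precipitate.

3.57×10⁻¹⁶ M

Precipitation of each salt begins when its ion product equals Ksp.
La(OH)₃(s) ⇌ La³⁺(aq) + 3 OH⁻(aq)
Ksp = [La³⁺][OH⁻]^3 = [La³⁺](5.84×10⁻²)^3
[La³⁺] = 7.11×10⁻²⁰ / (5.84×10⁻²)^3 = 3.57×10⁻¹⁶
[La³⁺] = 3.57×10⁻¹⁶ mol/L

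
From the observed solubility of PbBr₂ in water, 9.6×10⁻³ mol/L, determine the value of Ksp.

PbBr₂(s) ⇌ Pb²⁺(aq) + 2 Br⁻(aq)
If s mol/L of PbBr₂ dissolves, [Pb²⁺] = s and [Br⁻] = 2s.
Ksp = [Pb²⁺][Br⁻]^2 = s · (2s)^2 = 4s^3
Ksp = 4 × (9.6×10⁻³)^3 = 3.5×10⁻⁶

Ksp = 3.5×10⁻⁶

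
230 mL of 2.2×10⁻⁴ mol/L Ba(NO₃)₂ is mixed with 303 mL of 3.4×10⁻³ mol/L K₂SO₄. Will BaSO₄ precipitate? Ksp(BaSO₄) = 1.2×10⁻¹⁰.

Yes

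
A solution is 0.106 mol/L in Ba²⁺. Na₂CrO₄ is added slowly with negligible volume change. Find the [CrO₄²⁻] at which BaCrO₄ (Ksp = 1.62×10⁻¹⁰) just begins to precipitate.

A salt starts to precipitate once the ion product Q reaches its Ksp.
BaCrO₄(s) ⇌ Ba²⁺(aq) + CrO₄²⁻(aq)
Ksp = [Ba²⁺][CrO₄²⁻] = [CrO₄²⁻](0.106)
[CrO₄²⁻] = 1.62×10⁻¹⁰ / (0.106) = 1.53×10⁻⁹
[CrO₄²⁻] = 1.53×10⁻⁹ mol/L

1.53×10⁻⁹ M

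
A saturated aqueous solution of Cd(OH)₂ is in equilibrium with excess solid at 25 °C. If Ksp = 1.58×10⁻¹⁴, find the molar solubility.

1.58×10⁻⁵ M

Cd(OH)₂(s) ⇌ Cd²⁺(aq) + 2 OH⁻(aq)
Let s be the molar solubility. Then [Cd²⁺] = s and [OH⁻] = 2s.
Ksp = [Cd²⁺][OH⁻]^2 = s · (2s)^2 = 4s^3
4s^3 = 1.58×10⁻¹⁴  ⇒  s^3 = 3.95×10⁻¹⁵
Taking the 3rd root, s = 1.58×10⁻⁵ mol/L.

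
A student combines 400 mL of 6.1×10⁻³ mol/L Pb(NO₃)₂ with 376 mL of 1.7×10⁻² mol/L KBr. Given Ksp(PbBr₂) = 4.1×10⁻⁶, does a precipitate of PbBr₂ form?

Total volume after mixing = 400 + 376 = 776 mL.
[Pb²⁺] = (6.1×10⁻³)(400)/776 = 3.1×10⁻³ mol/L
[Br⁻] = (1.7×10⁻²)(376)/776 = 8.2×10⁻³ mol/L
Q = [Pb²⁺][Br⁻]^2 = 2.1×10⁻⁷
Q = 2.1×10⁻⁷ < Ksp = 4.1×10⁻⁶, so the solution is unsaturated and no precipitate forms.

No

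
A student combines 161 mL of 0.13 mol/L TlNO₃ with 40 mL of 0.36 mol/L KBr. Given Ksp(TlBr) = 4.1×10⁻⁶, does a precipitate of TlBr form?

After mixing, V = 161 mL + 40 mL = 201 mL.
[Tl⁺] = (0.13)(161)/201 = 0.10 mol/L
[Br⁻] = (0.36)(40)/201 = 7.2×10⁻² mol/L
Q = [Tl⁺][Br⁻] = 7.5×10⁻³
Q = 7.5×10⁻³ > Ksp = 4.1×10⁻⁶, so the solution is supersaturated and TlBr precipitates.

Yes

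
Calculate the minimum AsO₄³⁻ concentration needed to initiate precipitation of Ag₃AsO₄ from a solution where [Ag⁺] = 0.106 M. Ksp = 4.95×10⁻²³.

A salt starts to precipitate once the ion product Q reaches its Ksp.
Ag₃AsO₄(s) ⇌ 3 Ag⁺(aq) + AsO₄³⁻(aq)
Ksp = [Ag⁺]^3[AsO₄³⁻] = [AsO₄³⁻](0.106)^3
[AsO₄³⁻] = 4.95×10⁻²³ / (0.106)^3 = 4.16×10⁻²⁰
[AsO₄³⁻] = 4.16×10⁻²⁰ M

4.16×10⁻²⁰ M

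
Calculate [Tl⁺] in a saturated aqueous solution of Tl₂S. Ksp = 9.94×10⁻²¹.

Tl₂S(s) ⇌ 2 Tl⁺(aq) + S²⁻(aq)
For each mole of Tl₂S that dissolves per liter, [Tl⁺] = 2s and [S²⁻] = s; let s denote this solubility.
Ksp = [Tl⁺]^2[S²⁻] = (2s)^2 · s = 4s^3 = 9.94×10⁻²¹
s = 1.35×10⁻⁷ mol/L
[Tl⁺] = 2s = 2.71×10⁻⁷ mol/L

2.71×10⁻⁷ M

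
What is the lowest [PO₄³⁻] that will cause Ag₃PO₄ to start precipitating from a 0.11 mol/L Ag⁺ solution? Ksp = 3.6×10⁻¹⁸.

The threshold for precipitation is Q = Ksp.
Ag₃PO₄(s) ⇌ 3 Ag⁺(aq) + PO₄³⁻(aq)
Ksp = [Ag⁺]^3[PO₄³⁻] = [PO₄³⁻](0.11)^3
[PO₄³⁻] = 3.6×10⁻¹⁸ / (0.11)^3 = 2.7×10⁻¹⁵
[PO₄³⁻] = 2.7×10⁻¹⁵ mol/L

2.7×10⁻¹⁵ M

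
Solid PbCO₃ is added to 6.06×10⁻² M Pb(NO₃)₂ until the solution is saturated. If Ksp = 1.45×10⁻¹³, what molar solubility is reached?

2.39×10⁻¹² M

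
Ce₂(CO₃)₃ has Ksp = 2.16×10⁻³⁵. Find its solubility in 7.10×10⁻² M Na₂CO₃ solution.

1.23×10⁻¹⁶ M

Ce₂(CO₃)₃(s) ⇌ 2 Ce³⁺(aq) + 3 CO₃²⁻(aq)
The solution already contains CO₃²⁻ at 7.10×10⁻² M. Let s be the molar solubility of Ce₂(CO₃)₃.
[CO₃²⁻] ≈ 7.10×10⁻² M (common ion dominates); [Ce³⁺] = 2s.
Ksp = [Ce³⁺]^2[CO₃²⁻]^3 = (2s)^2(7.10×10⁻²)^3
(2s)^2 = 2.16×10⁻³⁵ / (7.10×10⁻²)^3 = 6.04×10⁻³²
s = 1.23×10⁻¹⁶ M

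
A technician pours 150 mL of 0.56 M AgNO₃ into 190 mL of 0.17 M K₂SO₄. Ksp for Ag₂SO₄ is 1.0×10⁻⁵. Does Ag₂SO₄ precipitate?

Yes

The combined volume is 340 mL.
[Ag⁺] = (0.56)(150)/340 = 0.25 M
[SO₄²⁻] = (0.17)(190)/340 = 9.5×10⁻² M
Q = [Ag⁺]^2[SO₄²⁻] = 5.8×10⁻³
Q = 5.8×10⁻³ > Ksp = 1.0×10⁻⁵, so the solution is supersaturated and Ag₂SO₄ precipitates.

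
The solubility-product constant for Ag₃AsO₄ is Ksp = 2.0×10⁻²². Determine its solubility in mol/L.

1.6×10⁻⁶ M

Ag₃AsO₄(s) ⇌ 3 Ag⁺(aq) + AsO₄³⁻(aq)
With molar solubility s: [Ag⁺] = 3s, [AsO₄³⁻] = s.
Ksp = [Ag⁺]^3[AsO₄³⁻] = (3s)^3 · s = 27s^4
27s^4 = 2.0×10⁻²²  ⇒  s^4 = 7.4×10⁻²⁴
Taking the 4th root, s = 1.6×10⁻⁶ mol/L.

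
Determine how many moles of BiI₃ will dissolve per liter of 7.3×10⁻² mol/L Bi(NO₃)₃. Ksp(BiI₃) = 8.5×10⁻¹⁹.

7.6×10⁻⁷ M

BiI₃(s) ⇌ Bi³⁺(aq) + 3 I⁻(aq)
The solution already contains Bi³⁺ at 7.3×10⁻² mol/L. Let s be the molar solubility of BiI₃.
[Bi³⁺] ≈ 7.3×10⁻² mol/L (common ion dominates); [I⁻] = 3s.
Ksp = [Bi³⁺][I⁻]^3 = (7.3×10⁻²)(3s)^3
(3s)^3 = 8.5×10⁻¹⁹ / (7.3×10⁻²) = 1.2×10⁻¹⁷
s = 7.6×10⁻⁷ mol/L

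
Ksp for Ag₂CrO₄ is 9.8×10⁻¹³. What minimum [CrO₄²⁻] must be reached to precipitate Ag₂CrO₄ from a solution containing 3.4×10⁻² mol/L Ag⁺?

8.5×10⁻¹⁰ M

Precipitation begins when Q = Ksp.
Ag₂CrO₄(s) ⇌ 2 Ag⁺(aq) + CrO₄²⁻(aq)
Ksp = [Ag⁺]^2[CrO₄²⁻] = [CrO₄²⁻](3.4×10⁻²)^2
[CrO₄²⁻] = 9.8×10⁻¹³ / (3.4×10⁻²)^2 = 8.5×10⁻¹⁰
[CrO₄²⁻] = 8.5×10⁻¹⁰ mol/L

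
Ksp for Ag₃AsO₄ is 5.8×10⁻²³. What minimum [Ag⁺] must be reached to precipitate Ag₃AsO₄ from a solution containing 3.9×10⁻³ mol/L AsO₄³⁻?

The threshold for precipitation is Q = Ksp.
Ag₃AsO₄(s) ⇌ 3 Ag⁺(aq) + AsO₄³⁻(aq)
Ksp = [Ag⁺]^3[AsO₄³⁻] = [Ag⁺]^3(3.9×10⁻³)
[Ag⁺]^3 = 5.8×10⁻²³ / (3.9×10⁻³) = 1.5×10⁻²⁰
[Ag⁺] = 2.5×10⁻⁷ mol/L

2.5×10⁻⁷ M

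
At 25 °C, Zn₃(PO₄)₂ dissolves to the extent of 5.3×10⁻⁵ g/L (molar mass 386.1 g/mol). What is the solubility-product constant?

Ksp = 5.3×10⁻³³

Convert to molarity: s = 5.3×10⁻⁵ / 386.1 = 1.373×10⁻⁷ mol/L
Zn₃(PO₄)₂(s) ⇌ 3 Zn²⁺(aq) + 2 PO₄³⁻(aq)
Call the molar solubility s, so that [Zn²⁺] = 3s and [PO₄³⁻] = 2s.
Ksp = [Zn²⁺]^3[PO₄³⁻]^2 = (3s)^3 · (2s)^2 = 108s^5
Ksp = 108 × (1.373×10⁻⁷)^5 = 5.3×10⁻³³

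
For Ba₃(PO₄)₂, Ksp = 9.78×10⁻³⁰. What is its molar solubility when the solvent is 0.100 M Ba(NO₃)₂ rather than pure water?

Ba₃(PO₄)₂(s) ⇌ 3 Ba²⁺(aq) + 2 PO₄³⁻(aq)
The solution already contains Ba²⁺ at 0.100 M. Let s be the molar solubility of Ba₃(PO₄)₂.
[Ba²⁺] ≈ 0.100 M (common ion dominates); [PO₄³⁻] = 2s.
Ksp = [Ba²⁺]^3[PO₄³⁻]^2 = (0.100)^3(2s)^2
(2s)^2 = 9.78×10⁻³⁰ / (0.100)^3 = 9.78×10⁻²⁷
s = 4.94×10⁻¹⁴ M

4.94×10⁻¹⁴ M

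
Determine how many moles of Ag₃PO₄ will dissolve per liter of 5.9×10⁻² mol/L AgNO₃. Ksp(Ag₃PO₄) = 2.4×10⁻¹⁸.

1.2×10⁻¹⁴ M

Ag₃PO₄(s) ⇌ 3 Ag⁺(aq) + PO₄³⁻(aq)
Ag⁺ is already present at 5.9×10⁻² mol/L. If s mol/L of Ag₃PO₄ dissolves, [PO₄³⁻] = s while [Ag⁺] ≈ 5.9×10⁻² mol/L.
Ksp = [Ag⁺]^3[PO₄³⁻] = (5.9×10⁻²)^3s
s = 2.4×10⁻¹⁸ / (5.9×10⁻²)^3 = 1.2×10⁻¹⁴
s = 1.2×10⁻¹⁴ mol/L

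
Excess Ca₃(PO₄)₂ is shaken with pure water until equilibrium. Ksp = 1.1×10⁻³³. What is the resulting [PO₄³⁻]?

Ca₃(PO₄)₂(s) ⇌ 3 Ca²⁺(aq) + 2 PO₄³⁻(aq)
With molar solubility s: [Ca²⁺] = 3s, [PO₄³⁻] = 2s.
Ksp = [Ca²⁺]^3[PO₄³⁻]^2 = (3s)^3 · (2s)^2 = 108s^5 = 1.1×10⁻³³
s = 1.0×10⁻⁷ mol/L
[PO₄³⁻] = 2s = 2.0×10⁻⁷ mol/L

2.0×10⁻⁷ M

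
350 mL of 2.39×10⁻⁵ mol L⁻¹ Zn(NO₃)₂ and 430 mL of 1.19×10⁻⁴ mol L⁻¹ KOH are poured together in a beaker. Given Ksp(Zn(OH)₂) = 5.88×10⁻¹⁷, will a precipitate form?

Yes

Total volume after mixing = 350 + 430 = 780 mL.
[Zn²⁺] = (2.39×10⁻⁵)(350)/780 = 1.07×10⁻⁵ mol L⁻¹
[OH⁻] = (1.19×10⁻⁴)(430)/780 = 6.56×10⁻⁵ mol L⁻¹
Q = [Zn²⁺][OH⁻]^2 = 4.62×10⁻¹⁴
Because Q > Ksp (4.62×10⁻¹⁴ vs 5.88×10⁻¹⁷), a precipitate of Zn(OH)₂ forms.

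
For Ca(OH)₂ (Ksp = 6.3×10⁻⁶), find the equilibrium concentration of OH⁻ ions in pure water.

Ca(OH)₂(s) ⇌ Ca²⁺(aq) + 2 OH⁻(aq)
With molar solubility s: [Ca²⁺] = s, [OH⁻] = 2s.
Ksp = [Ca²⁺][OH⁻]^2 = s · (2s)^2 = 4s^3 = 6.3×10⁻⁶
s = 1.2×10⁻² M
[OH⁻] = 2s = 2.3×10⁻² M

2.3×10⁻² M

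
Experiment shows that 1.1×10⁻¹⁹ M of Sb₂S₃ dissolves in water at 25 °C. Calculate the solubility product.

Ksp = 1.7×10⁻⁹³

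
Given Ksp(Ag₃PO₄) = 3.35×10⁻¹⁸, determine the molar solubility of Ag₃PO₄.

Ag₃PO₄(s) ⇌ 3 Ag⁺(aq) + PO₄³⁻(aq)
With molar solubility s: [Ag⁺] = 3s, [PO₄³⁻] = s.
Ksp = [Ag⁺]^3[PO₄³⁻] = (3s)^3 · s = 27s^4
27s^4 = 3.35×10⁻¹⁸  ⇒  s^4 = 1.24×10⁻¹⁹
Taking the 4th root, s = 1.88×10⁻⁵ mol/L.

1.88×10⁻⁵ M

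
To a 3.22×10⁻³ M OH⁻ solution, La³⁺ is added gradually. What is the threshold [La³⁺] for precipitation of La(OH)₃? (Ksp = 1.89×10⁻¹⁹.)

5.66×10⁻¹² M

Each salt precipitates once Q = Ksp for that salt.
La(OH)₃(s) ⇌ La³⁺(aq) + 3 OH⁻(aq)
Ksp = [La³⁺][OH⁻]^3 = [La³⁺](3.22×10⁻³)^3
[La³⁺] = 1.89×10⁻¹⁹ / (3.22×10⁻³)^3 = 5.66×10⁻¹²
[La³⁺] = 5.66×10⁻¹² M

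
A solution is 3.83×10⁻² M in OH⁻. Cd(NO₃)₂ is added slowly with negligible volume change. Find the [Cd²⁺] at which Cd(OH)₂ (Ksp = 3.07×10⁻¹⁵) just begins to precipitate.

2.09×10⁻¹² M

Precipitation of each salt begins when its ion product equals Ksp.
Cd(OH)₂(s) ⇌ Cd²⁺(aq) + 2 OH⁻(aq)
Ksp = [Cd²⁺][OH⁻]^2 = [Cd²⁺](3.83×10⁻²)^2
[Cd²⁺] = 3.07×10⁻¹⁵ / (3.83×10⁻²)^2 = 2.09×10⁻¹²
[Cd²⁺] = 2.09×10⁻¹² M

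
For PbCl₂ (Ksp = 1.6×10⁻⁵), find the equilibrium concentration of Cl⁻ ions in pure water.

3.2×10⁻² M

PbCl₂(s) ⇌ Pb²⁺(aq) + 2 Cl⁻(aq)
Call the molar solubility s, so that [Pb²⁺] = s and [Cl⁻] = 2s.
Ksp = [Pb²⁺][Cl⁻]^2 = s · (2s)^2 = 4s^3 = 1.6×10⁻⁵
s = 1.6×10⁻² mol L⁻¹
[Cl⁻] = 2s = 3.2×10⁻² mol L⁻¹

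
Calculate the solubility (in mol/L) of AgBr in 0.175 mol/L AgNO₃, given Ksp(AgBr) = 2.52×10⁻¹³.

AgBr(s) ⇌ Ag⁺(aq) + Br⁻(aq)
Ag⁺ is already present at 0.175 mol/L. If s mol/L of AgBr dissolves, [Br⁻] = s while [Ag⁺] ≈ 0.175 mol/L.
Ksp = [Ag⁺][Br⁻] = (0.175)s
s = 2.52×10⁻¹³ / (0.175) = 1.44×10⁻¹²
s = 1.44×10⁻¹² mol/L

1.44×10⁻¹² M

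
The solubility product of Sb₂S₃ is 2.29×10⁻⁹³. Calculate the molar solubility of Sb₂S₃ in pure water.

Sb₂S₃(s) ⇌ 2 Sb³⁺(aq) + 3 S²⁻(aq)
If s mol/L of Sb₂S₃ dissolves, [Sb³⁺] = 2s and [S²⁻] = 3s.
Ksp = [Sb³⁺]^2[S²⁻]^3 = (2s)^2 · (3s)^3 = 108s^5
108s^5 = 2.29×10⁻⁹³  ⇒  s^5 = 2.12×10⁻⁹⁵
s = 1.16×10⁻¹⁹ mol/L

1.16×10⁻¹⁹ M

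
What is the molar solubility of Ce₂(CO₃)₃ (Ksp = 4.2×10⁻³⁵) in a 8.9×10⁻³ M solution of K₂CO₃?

3.9×10⁻¹⁵ M

Ce₂(CO₃)₃(s) ⇌ 2 Ce³⁺(aq) + 3 CO₃²⁻(aq)
CO₃²⁻ is already present at 8.9×10⁻³ M. If s mol/L of Ce₂(CO₃)₃ dissolves, [Ce³⁺] = 2s while [CO₃²⁻] ≈ 8.9×10⁻³ M.
Ksp = [Ce³⁺]^2[CO₃²⁻]^3 = (2s)^2(8.9×10⁻³)^3
(2s)^2 = 4.2×10⁻³⁵ / (8.9×10⁻³)^3 = 6.0×10⁻²⁹
s = 3.9×10⁻¹⁵ M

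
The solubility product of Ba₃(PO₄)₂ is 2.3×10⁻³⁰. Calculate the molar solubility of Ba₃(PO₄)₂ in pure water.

Ba₃(PO₄)₂(s) ⇌ 3 Ba²⁺(aq) + 2 PO₄³⁻(aq)
With molar solubility s: [Ba²⁺] = 3s, [PO₄³⁻] = 2s.
Ksp = [Ba²⁺]^3[PO₄³⁻]^2 = (3s)^3 · (2s)^2 = 108s^5
108s^5 = 2.3×10⁻³⁰  ⇒  s^5 = 2.1×10⁻³²
Taking the 5th root, s = 4.6×10⁻⁷ mol L⁻¹.

4.6×10⁻⁷ M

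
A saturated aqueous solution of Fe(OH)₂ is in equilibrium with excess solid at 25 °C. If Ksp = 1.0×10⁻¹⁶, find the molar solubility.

2.9×10⁻⁶ M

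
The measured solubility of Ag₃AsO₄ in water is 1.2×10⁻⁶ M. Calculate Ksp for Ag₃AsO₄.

Ag₃AsO₄(s) ⇌ 3 Ag⁺(aq) + AsO₄³⁻(aq)
Let s be the molar solubility. Then [Ag⁺] = 3s and [AsO₄³⁻] = s.
Ksp = [Ag⁺]^3[AsO₄³⁻] = (3s)^3 · s = 27s^4
Ksp = 27 × (1.2×10⁻⁶)^4 = 5.6×10⁻²³

Ksp = 5.6×10⁻²³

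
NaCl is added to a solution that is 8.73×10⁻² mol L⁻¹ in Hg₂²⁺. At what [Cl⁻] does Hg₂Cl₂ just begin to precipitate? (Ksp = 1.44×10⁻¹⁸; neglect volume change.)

4.06×10⁻⁹ M

A salt starts to precipitate once the ion product Q reaches its Ksp.
Hg₂Cl₂(s) ⇌ Hg₂²⁺(aq) + 2 Cl⁻(aq)
Ksp = [Hg₂²⁺][Cl⁻]^2 = [Cl⁻]^2(8.73×10⁻²)
[Cl⁻]^2 = 1.44×10⁻¹⁸ / (8.73×10⁻²) = 1.65×10⁻¹⁷
[Cl⁻] = 4.06×10⁻⁹ mol L⁻¹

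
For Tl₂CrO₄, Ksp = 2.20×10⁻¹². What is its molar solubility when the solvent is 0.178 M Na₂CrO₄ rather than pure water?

1.76×10⁻⁶ M

Tl₂CrO₄(s) ⇌ 2 Tl⁺(aq) + CrO₄²⁻(aq)
Let s be the solubility of Tl₂CrO₄ here. The common ion gives [CrO₄²⁻] ≈ 0.178 M, and [Tl⁺] = 2s.
Ksp = [Tl⁺]^2[CrO₄²⁻] = (2s)^2(0.178)
(2s)^2 = 2.20×10⁻¹² / (0.178) = 1.24×10⁻¹¹
s = 1.76×10⁻⁶ M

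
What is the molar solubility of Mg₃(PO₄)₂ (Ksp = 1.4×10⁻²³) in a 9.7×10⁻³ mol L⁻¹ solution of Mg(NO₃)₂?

Mg₃(PO₄)₂(s) ⇌ 3 Mg²⁺(aq) + 2 PO₄³⁻(aq)
Let s be the solubility of Mg₃(PO₄)₂ here. The common ion gives [Mg²⁺] ≈ 9.7×10⁻³ mol L⁻¹, and [PO₄³⁻] = 2s.
Ksp = [Mg²⁺]^3[PO₄³⁻]^2 = (9.7×10⁻³)^3(2s)^2
(2s)^2 = 1.4×10⁻²³ / (9.7×10⁻³)^3 = 1.5×10⁻¹⁷
s = 2.0×10⁻⁹ mol L⁻¹

2.0×10⁻⁹ M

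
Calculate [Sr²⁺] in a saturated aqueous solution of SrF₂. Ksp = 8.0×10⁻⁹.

SrF₂(s) ⇌ Sr²⁺(aq) + 2 F⁻(aq)
If s mol/L of SrF₂ dissolves, [Sr²⁺] = s and [F⁻] = 2s.
Ksp = [Sr²⁺][F⁻]^2 = s · (2s)^2 = 4s^3 = 8.0×10⁻⁹
s = 1.3×10⁻³ mol L⁻¹
[Sr²⁺] = s = 1.3×10⁻³ mol L⁻¹

1.3×10⁻³ M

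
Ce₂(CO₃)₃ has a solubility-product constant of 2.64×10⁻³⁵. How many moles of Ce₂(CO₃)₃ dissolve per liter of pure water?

Ce₂(CO₃)₃(s) ⇌ 2 Ce³⁺(aq) + 3 CO₃²⁻(aq)
Let s be the molar solubility. Then [Ce³⁺] = 2s and [CO₃²⁻] = 3s.
Ksp = [Ce³⁺]^2[CO₃²⁻]^3 = (2s)^2 · (3s)^3 = 108s^5
108s^5 = 2.64×10⁻³⁵  ⇒  s^5 = 2.44×10⁻³⁷
Taking the 5th root, s = 4.76×10⁻⁸ mol/L.

4.76×10⁻⁸ M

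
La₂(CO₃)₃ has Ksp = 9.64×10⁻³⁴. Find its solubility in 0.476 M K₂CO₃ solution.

La₂(CO₃)₃(s) ⇌ 2 La³⁺(aq) + 3 CO₃²⁻(aq)
With CO₃²⁻ already at 0.476 M and s small, take [CO₃²⁻] ≈ 0.476 M and [La³⁺] = 2s.
Ksp = [La³⁺]^2[CO₃²⁻]^3 = (2s)^2(0.476)^3
(2s)^2 = 9.64×10⁻³⁴ / (0.476)^3 = 8.94×10⁻³³
s = 4.73×10⁻¹⁷ M

4.73×10⁻¹⁷ M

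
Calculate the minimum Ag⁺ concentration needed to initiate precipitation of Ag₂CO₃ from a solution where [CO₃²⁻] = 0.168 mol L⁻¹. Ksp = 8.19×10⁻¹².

A salt starts to precipitate once the ion product Q reaches its Ksp.
Ag₂CO₃(s) ⇌ 2 Ag⁺(aq) + CO₃²⁻(aq)
Ksp = [Ag⁺]^2[CO₃²⁻] = [Ag⁺]^2(0.168)
[Ag⁺]^2 = 8.19×10⁻¹² / (0.168) = 4.88×10⁻¹¹
[Ag⁺] = 6.98×10⁻⁶ mol L⁻¹

6.98×10⁻⁶ M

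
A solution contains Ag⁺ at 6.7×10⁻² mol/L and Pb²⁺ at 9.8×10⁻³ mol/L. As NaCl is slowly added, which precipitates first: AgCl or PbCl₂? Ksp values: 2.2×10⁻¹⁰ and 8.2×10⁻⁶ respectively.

AgCl

Each salt precipitates once Q = Ksp for that salt.
For AgCl: [Cl⁻] = (Ksp/[Ag⁺]) = 3.3×10⁻⁹ mol/L
For PbCl₂: [Cl⁻] = (Ksp/[Pb²⁺])^(1/2) = 2.9×10⁻² mol/L
The smaller threshold [Cl⁻] is reached first, so AgCl precipitates first.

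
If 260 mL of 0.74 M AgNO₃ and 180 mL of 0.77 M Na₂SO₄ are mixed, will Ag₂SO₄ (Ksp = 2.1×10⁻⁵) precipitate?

Yes

The combined volume is 440 mL.
[Ag⁺] = (0.74)(260)/440 = 0.44 M
[SO₄²⁻] = (0.77)(180)/440 = 0.32 M
Q = [Ag⁺]^2[SO₄²⁻] = 6.0×10⁻²
Q = 6.0×10⁻² > Ksp = 2.1×10⁻⁵, so the solution is supersaturated and Ag₂SO₄ precipitates.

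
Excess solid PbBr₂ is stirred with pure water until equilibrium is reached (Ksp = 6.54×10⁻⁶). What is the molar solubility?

1.18×10⁻² M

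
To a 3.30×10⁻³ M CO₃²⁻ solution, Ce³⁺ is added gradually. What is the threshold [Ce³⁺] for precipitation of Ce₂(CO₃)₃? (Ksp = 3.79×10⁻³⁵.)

3.25×10⁻¹⁴ M

Precipitation begins when Q = Ksp.
Ce₂(CO₃)₃(s) ⇌ 2 Ce³⁺(aq) + 3 CO₃²⁻(aq)
Ksp = [Ce³⁺]^2[CO₃²⁻]^3 = [Ce³⁺]^2(3.30×10⁻³)^3
[Ce³⁺]^2 = 3.79×10⁻³⁵ / (3.30×10⁻³)^3 = 1.05×10⁻²⁷
[Ce³⁺] = 3.25×10⁻¹⁴ M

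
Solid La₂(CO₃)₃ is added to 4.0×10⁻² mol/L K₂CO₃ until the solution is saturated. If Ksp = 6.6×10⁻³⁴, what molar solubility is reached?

1.6×10⁻¹⁵ M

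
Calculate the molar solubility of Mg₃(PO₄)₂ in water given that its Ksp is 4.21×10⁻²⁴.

8.28×10⁻⁶ M

Mg₃(PO₄)₂(s) ⇌ 3 Mg²⁺(aq) + 2 PO₄³⁻(aq)
If s mol/L of Mg₃(PO₄)₂ dissolves, [Mg²⁺] = 3s and [PO₄³⁻] = 2s.
Ksp = [Mg²⁺]^3[PO₄³⁻]^2 = (3s)^3 · (2s)^2 = 108s^5
108s^5 = 4.21×10⁻²⁴  ⇒  s^5 = 3.90×10⁻²⁶
s = 8.28×10⁻⁶ M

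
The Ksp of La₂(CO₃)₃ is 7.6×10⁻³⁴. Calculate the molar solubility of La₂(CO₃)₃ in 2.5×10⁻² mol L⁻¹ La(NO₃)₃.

La₂(CO₃)₃(s) ⇌ 2 La³⁺(aq) + 3 CO₃²⁻(aq)
With La³⁺ already at 2.5×10⁻² mol L⁻¹ and s small, take [La³⁺] ≈ 2.5×10⁻² mol L⁻¹ and [CO₃²⁻] = 3s.
Ksp = [La³⁺]^2[CO₃²⁻]^3 = (2.5×10⁻²)^2(3s)^3
(3s)^3 = 7.6×10⁻³⁴ / (2.5×10⁻²)^2 = 1.2×10⁻³⁰
s = 3.6×10⁻¹¹ mol L⁻¹

3.6×10⁻¹¹ M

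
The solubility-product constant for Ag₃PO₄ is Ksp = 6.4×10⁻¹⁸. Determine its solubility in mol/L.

2.2×10⁻⁵ M

Ag₃PO₄(s) ⇌ 3 Ag⁺(aq) + PO₄³⁻(aq)
Call the molar solubility s, so that [Ag⁺] = 3s and [PO₄³⁻] = s.
Ksp = [Ag⁺]^3[PO₄³⁻] = (3s)^3 · s = 27s^4
27s^4 = 6.4×10⁻¹⁸  ⇒  s^4 = 2.4×10⁻¹⁹
s = 2.2×10⁻⁵ M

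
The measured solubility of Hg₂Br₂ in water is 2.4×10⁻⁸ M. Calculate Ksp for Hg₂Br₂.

Ksp = 5.5×10⁻²³

Hg₂Br₂(s) ⇌ Hg₂²⁺(aq) + 2 Br⁻(aq)
Let s be the molar solubility. Then [Hg₂²⁺] = s and [Br⁻] = 2s.
Ksp = [Hg₂²⁺][Br⁻]^2 = s · (2s)^2 = 4s^3
Ksp = 4 × (2.4×10⁻⁸)^3 = 5.5×10⁻²³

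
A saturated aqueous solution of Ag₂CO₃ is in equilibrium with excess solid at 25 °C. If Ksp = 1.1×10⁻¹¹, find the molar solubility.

Ag₂CO₃(s) ⇌ 2 Ag⁺(aq) + CO₃²⁻(aq)
With molar solubility s: [Ag⁺] = 2s, [CO₃²⁻] = s.
Ksp = [Ag⁺]^2[CO₃²⁻] = (2s)^2 · s = 4s^3
4s^3 = 1.1×10⁻¹¹  ⇒  s^3 = 2.8×10⁻¹²
Taking the 3rd root, s = 1.4×10⁻⁴ mol/L.

1.4×10⁻⁴ M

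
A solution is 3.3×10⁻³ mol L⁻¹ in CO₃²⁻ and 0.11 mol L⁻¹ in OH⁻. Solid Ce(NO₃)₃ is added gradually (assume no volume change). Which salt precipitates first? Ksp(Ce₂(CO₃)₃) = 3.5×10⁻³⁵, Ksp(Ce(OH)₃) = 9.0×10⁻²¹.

The threshold for precipitation is Q = Ksp.
For Ce₂(CO₃)₃: [Ce³⁺] = (Ksp/[CO₃²⁻]^3)^(1/2) = 3.1×10⁻¹⁴ mol L⁻¹
For Ce(OH)₃: [Ce³⁺] = (Ksp/[OH⁻]^3) = 6.8×10⁻¹⁸ mol L⁻¹
Ce(OH)₃ requires the lower [Ce³⁺], so it precipitates first.

Ce(OH)₃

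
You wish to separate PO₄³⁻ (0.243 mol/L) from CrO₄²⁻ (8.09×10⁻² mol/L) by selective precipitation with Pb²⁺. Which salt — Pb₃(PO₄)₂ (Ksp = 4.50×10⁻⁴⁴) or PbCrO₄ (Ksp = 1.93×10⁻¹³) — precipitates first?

Precipitation of each salt begins when its ion product equals Ksp.
For Pb₃(PO₄)₂: [Pb²⁺] = (Ksp/[PO₄³⁻]^2)^(1/3) = 9.13×10⁻¹⁵ mol/L
For PbCrO₄: [Pb²⁺] = (Ksp/[CrO₄²⁻]) = 2.39×10⁻¹² mol/L
The smaller threshold [Pb²⁺] is reached first, so Pb₃(PO₄)₂ precipitates first.

Pb₃(PO₄)₂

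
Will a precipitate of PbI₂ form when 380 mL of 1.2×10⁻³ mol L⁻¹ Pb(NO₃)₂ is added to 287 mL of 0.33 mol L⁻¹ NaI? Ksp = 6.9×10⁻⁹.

After mixing, V = 380 mL + 287 mL = 667 mL.
[Pb²⁺] = (1.2×10⁻³)(380)/667 = 6.8×10⁻⁴ mol L⁻¹
[I⁻] = (0.33)(287)/667 = 0.14 mol L⁻¹
Q = [Pb²⁺][I⁻]^2 = 1.4×10⁻⁵
Q = 1.4×10⁻⁵ > Ksp = 6.9×10⁻⁹, so the solution is supersaturated and PbI₂ precipitates.

Yes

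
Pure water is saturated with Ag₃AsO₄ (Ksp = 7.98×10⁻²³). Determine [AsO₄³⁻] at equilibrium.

Ag₃AsO₄(s) ⇌ 3 Ag⁺(aq) + AsO₄³⁻(aq)
Let s be the molar solubility. Then [Ag⁺] = 3s and [AsO₄³⁻] = s.
Ksp = [Ag⁺]^3[AsO₄³⁻] = (3s)^3 · s = 27s^4 = 7.98×10⁻²³
s = 1.31×10⁻⁶ mol/L
[AsO₄³⁻] = s = 1.31×10⁻⁶ mol/L

1.31×10⁻⁶ M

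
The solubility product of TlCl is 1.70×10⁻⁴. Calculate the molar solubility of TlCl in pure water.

1.30×10⁻² M

TlCl(s) ⇌ Tl⁺(aq) + Cl⁻(aq)
Let s be the molar solubility. Then [Tl⁺] = s and [Cl⁻] = s.
Ksp = [Tl⁺][Cl⁻] = s · s = s^2
s^2 = 1.70×10⁻⁴
Taking the 2nd root, s = 1.30×10⁻² mol/L.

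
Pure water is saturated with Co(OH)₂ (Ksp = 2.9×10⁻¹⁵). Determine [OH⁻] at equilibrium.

Co(OH)₂(s) ⇌ Co²⁺(aq) + 2 OH⁻(aq)
If s mol/L of Co(OH)₂ dissolves, [Co²⁺] = s and [OH⁻] = 2s.
Ksp = [Co²⁺][OH⁻]^2 = s · (2s)^2 = 4s^3 = 2.9×10⁻¹⁵
s = 9.0×10⁻⁶ mol/L
[OH⁻] = 2s = 1.8×10⁻⁵ mol/L

1.8×10⁻⁵ M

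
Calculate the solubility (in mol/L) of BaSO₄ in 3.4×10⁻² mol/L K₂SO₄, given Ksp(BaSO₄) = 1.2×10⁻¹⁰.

3.5×10⁻⁹ M

BaSO₄(s) ⇌ Ba²⁺(aq) + SO₄²⁻(aq)
The solution already contains SO₄²⁻ at 3.4×10⁻² mol/L. Let s be the molar solubility of BaSO₄.
[SO₄²⁻] ≈ 3.4×10⁻² mol/L (common ion dominates); [Ba²⁺] = s.
Ksp = [Ba²⁺][SO₄²⁻] = s(3.4×10⁻²)
s = 1.2×10⁻¹⁰ / (3.4×10⁻²) = 3.5×10⁻⁹
s = 3.5×10⁻⁹ mol/L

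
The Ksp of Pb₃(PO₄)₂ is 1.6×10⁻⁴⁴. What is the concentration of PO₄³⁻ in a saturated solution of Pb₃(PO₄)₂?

1.4×10⁻⁹ M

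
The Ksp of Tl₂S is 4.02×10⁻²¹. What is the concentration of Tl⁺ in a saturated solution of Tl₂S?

2.00×10⁻⁷ M

Tl₂S(s) ⇌ 2 Tl⁺(aq) + S²⁻(aq)
Call the molar solubility s, so that [Tl⁺] = 2s and [S²⁻] = s.
Ksp = [Tl⁺]^2[S²⁻] = (2s)^2 · s = 4s^3 = 4.02×10⁻²¹
s = 1.00×10⁻⁷ mol L⁻¹
[Tl⁺] = 2s = 2.00×10⁻⁷ mol L⁻¹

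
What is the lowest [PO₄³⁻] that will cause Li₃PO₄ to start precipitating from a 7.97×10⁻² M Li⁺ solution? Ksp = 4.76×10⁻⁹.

Precipitation begins when Q = Ksp.
Li₃PO₄(s) ⇌ 3 Li⁺(aq) + PO₄³⁻(aq)
Ksp = [Li⁺]^3[PO₄³⁻] = [PO₄³⁻](7.97×10⁻²)^3
[PO₄³⁻] = 4.76×10⁻⁹ / (7.97×10⁻²)^3 = 9.40×10⁻⁶
[PO₄³⁻] = 9.40×10⁻⁶ M

9.40×10⁻⁶ M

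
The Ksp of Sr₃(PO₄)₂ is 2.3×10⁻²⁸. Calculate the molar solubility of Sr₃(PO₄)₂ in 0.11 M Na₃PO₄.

Sr₃(PO₄)₂(s) ⇌ 3 Sr²⁺(aq) + 2 PO₄³⁻(aq)
The solution already contains PO₄³⁻ at 0.11 M. Let s be the molar solubility of Sr₃(PO₄)₂.
[PO₄³⁻] ≈ 0.11 M (common ion dominates); [Sr²⁺] = 3s.
Ksp = [Sr²⁺]^3[PO₄³⁻]^2 = (3s)^3(0.11)^2
(3s)^3 = 2.3×10⁻²⁸ / (0.11)^2 = 1.9×10⁻²⁶
s = 8.9×10⁻¹⁰ M

8.9×10⁻¹⁰ M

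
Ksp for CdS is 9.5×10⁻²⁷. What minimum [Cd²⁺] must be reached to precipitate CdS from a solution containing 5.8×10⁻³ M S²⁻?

1.6×10⁻²⁴ M

Precipitation of each salt begins when its ion product equals Ksp.
CdS(s) ⇌ Cd²⁺(aq) + S²⁻(aq)
Ksp = [Cd²⁺][S²⁻] = [Cd²⁺](5.8×10⁻³)
[Cd²⁺] = 9.5×10⁻²⁷ / (5.8×10⁻³) = 1.6×10⁻²⁴
[Cd²⁺] = 1.6×10⁻²⁴ M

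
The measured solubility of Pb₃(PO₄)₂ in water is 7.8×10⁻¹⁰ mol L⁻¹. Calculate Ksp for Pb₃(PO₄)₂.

Ksp = 3.1×10⁻⁴⁴

Pb₃(PO₄)₂(s) ⇌ 3 Pb²⁺(aq) + 2 PO₄³⁻(aq)
Let s be the molar solubility. Then [Pb²⁺] = 3s and [PO₄³⁻] = 2s.
Ksp = [Pb²⁺]^3[PO₄³⁻]^2 = (3s)^3 · (2s)^2 = 108s^5
Ksp = 108 × (7.8×10⁻¹⁰)^5 = 3.1×10⁻⁴⁴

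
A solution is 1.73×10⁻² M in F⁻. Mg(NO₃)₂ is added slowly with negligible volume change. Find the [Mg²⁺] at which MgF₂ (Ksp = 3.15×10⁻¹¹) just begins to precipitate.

1.05×10⁻⁷ M

The threshold for precipitation is Q = Ksp.
MgF₂(s) ⇌ Mg²⁺(aq) + 2 F⁻(aq)
Ksp = [Mg²⁺][F⁻]^2 = [Mg²⁺](1.73×10⁻²)^2
[Mg²⁺] = 3.15×10⁻¹¹ / (1.73×10⁻²)^2 = 1.05×10⁻⁷
[Mg²⁺] = 1.05×10⁻⁷ M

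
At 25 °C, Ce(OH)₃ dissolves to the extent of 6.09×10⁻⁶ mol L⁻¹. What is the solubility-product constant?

Ksp = 3.71×10⁻²⁰

Ce(OH)₃(s) ⇌ Ce³⁺(aq) + 3 OH⁻(aq)
For each mole of Ce(OH)₃ that dissolves per liter, [Ce³⁺] = s and [OH⁻] = 3s; let s denote this solubility.
Ksp = [Ce³⁺][OH⁻]^3 = s · (3s)^3 = 27s^4
Ksp = 27 × (6.09×10⁻⁶)^4 = 3.71×10⁻²⁰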